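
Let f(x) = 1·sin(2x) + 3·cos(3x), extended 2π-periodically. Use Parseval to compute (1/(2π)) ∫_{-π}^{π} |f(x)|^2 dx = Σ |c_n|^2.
Σ |c_n|^2 = 5

Expand |f|^2 and use orthogonality of {sin(nx), cos(mx)} on [-π, π]:
  ∫_{-π}^{π} sin(nx)^2 dx = π, ∫ cos(mx)^2 dx = π, and cross terms integrate to 0.
So ∫_{-π}^{π} f(x)^2 dx = 1^2 · π + 3^2 · π = (1 + 9)π.
Divide by 2π: (1 + 9)/2 = 5.
By Parseval, this equals Σ |c_n|^2.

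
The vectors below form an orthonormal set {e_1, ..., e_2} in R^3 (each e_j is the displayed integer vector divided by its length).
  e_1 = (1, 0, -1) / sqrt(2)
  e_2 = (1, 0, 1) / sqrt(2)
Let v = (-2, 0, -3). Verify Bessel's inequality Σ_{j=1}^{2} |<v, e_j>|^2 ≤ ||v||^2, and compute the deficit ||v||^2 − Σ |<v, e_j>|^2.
Σ |<v, e_j>|^2 = 13; ||v||^2 = 13; deficit = 0

Write each e_j = u_j / sqrt(<u_j, u_j>) where u_j is the displayed integer vector. Then <v, e_j> = <v, u_j> / sqrt(<u_j, u_j>), so |<v, e_j>|^2 = <v, u_j>^2 / <u_j, u_j>.
Coefficients: <v, e_1> = 1/sqrt(2), <v, e_2> = -5/sqrt(2).
Square and sum: Σ |<v, e_j>|^2 = 13.
Compute ||v||^2 = v·v = 13.
Deficit = 13 − 13 = 0 ≥ 0, confirming Bessel's inequality. (The deficit equals ||v − Σ <v,e_j> e_j||^2, the squared distance from v to span{e_j}.)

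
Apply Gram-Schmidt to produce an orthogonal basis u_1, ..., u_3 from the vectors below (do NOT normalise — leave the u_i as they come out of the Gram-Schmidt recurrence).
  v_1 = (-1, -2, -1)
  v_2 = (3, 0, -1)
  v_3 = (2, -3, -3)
Orthogonal basis:
  u_1 = (-1, -2, -1)
  u_2 = (8/3, -2/3, -4/3)
  u_3 = (-1/14, 1/7, -3/14)

Apply the Gram-Schmidt recurrence
  u_1 = v_1
  u_i = v_i − Σ_{j<i} ((v_i · u_j) / (u_j · u_j)) · u_j.

Step by step this gives:
  u_1 = (-1, -2, -1)
  u_2 = (8/3, -2/3, -4/3)
  u_3 = (-1/14, 1/7, -3/14)

Orthogonality check:
  u_2 · u_1 = 0 (should be 0)
  u_3 · u_1 = 0 (should be 0)
  u_3 · u_2 = 0 (should be 0)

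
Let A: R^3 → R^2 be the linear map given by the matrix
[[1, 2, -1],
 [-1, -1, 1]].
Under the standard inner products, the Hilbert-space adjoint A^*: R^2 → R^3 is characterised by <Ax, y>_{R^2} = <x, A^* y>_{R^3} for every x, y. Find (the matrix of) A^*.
A^* = A^T =
[[1, -1],
 [2, -1],
 [-1, 1]]

For real matrices with standard dot products, the defining identity <Ax, y> = <x, A^* y> gives (Ax)^T y = x^T (A^*) y, i.e. x^T A^T y = x^T (A^*) y. Since this holds for all x, y, we must have A^* = A^T. Therefore
A^* =
[[1, -1],
 [2, -1],
 [-1, 1]].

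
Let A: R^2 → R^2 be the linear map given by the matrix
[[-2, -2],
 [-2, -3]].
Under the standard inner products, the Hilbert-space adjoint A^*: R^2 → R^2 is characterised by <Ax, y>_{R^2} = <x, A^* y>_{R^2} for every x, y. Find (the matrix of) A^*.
A^* = A^T =
[[-2, -2],
 [-2, -3]]

For real matrices with standard dot products, the defining identity <Ax, y> = <x, A^* y> gives (Ax)^T y = x^T (A^*) y, i.e. x^T A^T y = x^T (A^*) y. Since this holds for all x, y, we must have A^* = A^T. Therefore
A^* =
[[-2, -2],
 [-2, -3]].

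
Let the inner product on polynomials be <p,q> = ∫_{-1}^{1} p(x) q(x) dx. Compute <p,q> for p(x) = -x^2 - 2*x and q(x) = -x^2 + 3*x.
<p,q> = -18/5

Expand the product: p(x)·q(x) = x^4 - x^3 - 6*x^2.
∫_{-1}^{1} of each monomial x^k gives [2/(k+1) if k even, 0 if k odd]. Integrating term-by-term (or equivalently evaluating the antiderivative F(x) = x^5/5 - x^4/4 - 2*x^3 at the endpoints):
  F(1) − F(−1) = -41/20 − (31/20) = -18/5.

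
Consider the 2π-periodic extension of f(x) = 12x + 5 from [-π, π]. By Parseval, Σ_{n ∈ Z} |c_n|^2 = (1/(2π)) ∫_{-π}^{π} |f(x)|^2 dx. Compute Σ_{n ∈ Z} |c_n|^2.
Σ |c_n|^2 = 48π^2 + 25

Expand and integrate term by term over [-π, π]:
  ∫ (12x)^2 dx = 144·(2π^3/3); ∫ 2·12·(5)·x dx = 0 (odd integrand); ∫ 5^2 dx = 25·2π.
So (1/(2π)) ∫_{-π}^{π} (12x + 5)^2 dx = 144π^2/3 + 25 = 48π^2 + 25.
Parseval ⇒ Σ |c_n|^2 = 48π^2 + 25.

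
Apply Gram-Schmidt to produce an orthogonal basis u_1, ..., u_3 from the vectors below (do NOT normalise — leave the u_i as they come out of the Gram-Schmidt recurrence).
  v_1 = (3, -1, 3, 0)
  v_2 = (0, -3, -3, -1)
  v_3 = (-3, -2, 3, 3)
Orthogonal basis:
  u_1 = (3, -1, 3, 0)
  u_2 = (18/19, -63/19, -39/19, -1)
  u_3 = (-981/325, -954/325, 51/25, 873/325)

Apply the Gram-Schmidt recurrence
  u_1 = v_1
  u_i = v_i − Σ_{j<i} ((v_i · u_j) / (u_j · u_j)) · u_j.

Step by step this gives:
  u_1 = (3, -1, 3, 0)
  u_2 = (18/19, -63/19, -39/19, -1)
  u_3 = (-981/325, -954/325, 51/25, 873/325)

Orthogonality check:
  u_2 · u_1 = 0 (should be 0)
  u_3 · u_1 = 0 (should be 0)
  u_3 · u_2 = 0 (should be 0)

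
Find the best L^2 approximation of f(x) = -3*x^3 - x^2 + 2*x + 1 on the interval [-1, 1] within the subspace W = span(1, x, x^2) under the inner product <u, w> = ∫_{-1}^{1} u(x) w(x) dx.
g(x) = -x^2 + x/5 + 1

The best approximation g ∈ W is the orthogonal projection of f onto W. Writing g = a_0 + a_1 x + a_2 x^2, the coefficients solve the normal equations G · a = b where
  G_{ij} = <φ_i, φ_j> and b_i = <f, φ_i>, with φ_0 = 1, φ_1 = x, φ_2 = x^2.
G =
  [2, 0, 2/3]
  [0, 2/3, 0]
  [2/3, 0, 2/5],
b = (4/3, 2/15, 4/15).
Solving gives a_0 = 1, a_1 = 1/5, a_2 = -1, so
  g(x) = -x^2 + x/5 + 1.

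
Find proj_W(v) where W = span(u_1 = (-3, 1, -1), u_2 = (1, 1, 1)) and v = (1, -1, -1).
proj_W(v) = (2/3, -4/3, -1/3)

Set up U = [u_1 | ... | u_2] ∈ R^(3×2). The projector onto W = col(U) is P = U (U^T U)^(-1) U^T.
Compute U^T U =
  [11, -3]
  [-3, 3],
and U^T v = (-3, -1).
Solve U^T U · c = U^T v for the coefficients: c = (-1/2, -5/6). The projection is proj_W(v) = U c.
Check: (v - proj_W(v)) · u_1 = 0  (should be 0).
Check: (v - proj_W(v)) · u_2 = 0  (should be 0).
Result: proj_W(v) = (2/3, -4/3, -1/3).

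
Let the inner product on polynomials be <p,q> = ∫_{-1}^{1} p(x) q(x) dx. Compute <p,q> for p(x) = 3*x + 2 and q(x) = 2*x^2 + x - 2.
<p,q> = -10/3

Expand the product: p(x)·q(x) = 6*x^3 + 7*x^2 - 4*x - 4.
∫_{-1}^{1} of each monomial x^k gives [2/(k+1) if k even, 0 if k odd]. Integrating term-by-term (or equivalently evaluating the antiderivative F(x) = 3*x^4/2 + 7*x^3/3 - 2*x^2 - 4*x at the endpoints):
  F(1) − F(−1) = -13/6 − (7/6) = -10/3.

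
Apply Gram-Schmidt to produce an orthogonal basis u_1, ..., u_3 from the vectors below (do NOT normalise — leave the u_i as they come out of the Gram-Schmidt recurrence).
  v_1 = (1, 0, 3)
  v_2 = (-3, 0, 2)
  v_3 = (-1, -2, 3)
Orthogonal basis:
  u_1 = (1, 0, 3)
  u_2 = (-33/10, 0, 11/10)
  u_3 = (0, -2, 0)

Apply the Gram-Schmidt recurrence
  u_1 = v_1
  u_i = v_i − Σ_{j<i} ((v_i · u_j) / (u_j · u_j)) · u_j.

Step by step this gives:
  u_1 = (1, 0, 3)
  u_2 = (-33/10, 0, 11/10)
  u_3 = (0, -2, 0)

Orthogonality check:
  u_2 · u_1 = 0 (should be 0)
  u_3 · u_1 = 0 (should be 0)
  u_3 · u_2 = 0 (should be 0)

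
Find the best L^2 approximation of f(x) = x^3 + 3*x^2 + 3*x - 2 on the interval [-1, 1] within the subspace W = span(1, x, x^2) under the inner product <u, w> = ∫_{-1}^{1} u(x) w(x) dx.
g(x) = 3*x^2 + 18*x/5 - 2

The best approximation g ∈ W is the orthogonal projection of f onto W. Writing g = a_0 + a_1 x + a_2 x^2, the coefficients solve the normal equations G · a = b where
  G_{ij} = <φ_i, φ_j> and b_i = <f, φ_i>, with φ_0 = 1, φ_1 = x, φ_2 = x^2.
G =
  [2, 0, 2/3]
  [0, 2/3, 0]
  [2/3, 0, 2/5],
b = (-2, 12/5, -2/15).
Solving gives a_0 = -2, a_1 = 18/5, a_2 = 3, so
  g(x) = 3*x^2 + 18*x/5 - 2.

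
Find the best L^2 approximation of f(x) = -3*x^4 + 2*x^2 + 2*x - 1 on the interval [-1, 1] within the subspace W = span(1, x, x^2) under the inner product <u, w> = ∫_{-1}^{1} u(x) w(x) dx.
g(x) = -4*x^2/7 + 2*x - 26/35

The best approximation g ∈ W is the orthogonal projection of f onto W. Writing g = a_0 + a_1 x + a_2 x^2, the coefficients solve the normal equations G · a = b where
  G_{ij} = <φ_i, φ_j> and b_i = <f, φ_i>, with φ_0 = 1, φ_1 = x, φ_2 = x^2.
G =
  [2, 0, 2/3]
  [0, 2/3, 0]
  [2/3, 0, 2/5],
b = (-28/15, 4/3, -76/105).
Solving gives a_0 = -26/35, a_1 = 2, a_2 = -4/7, so
  g(x) = -4*x^2/7 + 2*x - 26/35.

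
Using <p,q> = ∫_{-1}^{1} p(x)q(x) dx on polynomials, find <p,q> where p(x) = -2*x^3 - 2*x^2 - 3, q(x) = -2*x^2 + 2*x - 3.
<p,q> = 26

Expand the product: p(x)·q(x) = 4*x^5 + 2*x^3 + 12*x^2 - 6*x + 9.
∫_{-1}^{1} of each monomial x^k gives [2/(k+1) if k even, 0 if k odd]. Integrating term-by-term (or equivalently evaluating the antiderivative F(x) = 2*x^6/3 + x^4/2 + 4*x^3 - 3*x^2 + 9*x at the endpoints):
  F(1) − F(−1) = 67/6 − (-89/6) = 26.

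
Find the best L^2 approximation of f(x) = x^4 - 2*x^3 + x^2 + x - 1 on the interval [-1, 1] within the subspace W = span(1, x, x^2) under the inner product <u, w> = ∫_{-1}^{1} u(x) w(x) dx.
g(x) = 13*x^2/7 - x/5 - 38/35

The best approximation g ∈ W is the orthogonal projection of f onto W. Writing g = a_0 + a_1 x + a_2 x^2, the coefficients solve the normal equations G · a = b where
  G_{ij} = <φ_i, φ_j> and b_i = <f, φ_i>, with φ_0 = 1, φ_1 = x, φ_2 = x^2.
G =
  [2, 0, 2/3]
  [0, 2/3, 0]
  [2/3, 0, 2/5],
b = (-14/15, -2/15, 2/105).
Solving gives a_0 = -38/35, a_1 = -1/5, a_2 = 13/7, so
  g(x) = 13*x^2/7 - x/5 - 38/35.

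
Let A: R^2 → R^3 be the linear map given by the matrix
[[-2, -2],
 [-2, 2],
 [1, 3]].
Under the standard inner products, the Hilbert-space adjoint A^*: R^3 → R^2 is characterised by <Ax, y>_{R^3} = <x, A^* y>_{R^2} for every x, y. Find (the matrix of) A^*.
A^* = A^T =
[[-2, -2, 1],
 [-2, 2, 3]]

For real matrices with standard dot products, the defining identity <Ax, y> = <x, A^* y> gives (Ax)^T y = x^T (A^*) y, i.e. x^T A^T y = x^T (A^*) y. Since this holds for all x, y, we must have A^* = A^T. Therefore
A^* =
[[-2, -2, 1],
 [-2, 2, 3]].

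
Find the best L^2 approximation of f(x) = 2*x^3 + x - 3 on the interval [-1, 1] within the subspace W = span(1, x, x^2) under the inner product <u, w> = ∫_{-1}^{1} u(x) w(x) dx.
g(x) = 11*x/5 - 3

The best approximation g ∈ W is the orthogonal projection of f onto W. Writing g = a_0 + a_1 x + a_2 x^2, the coefficients solve the normal equations G · a = b where
  G_{ij} = <φ_i, φ_j> and b_i = <f, φ_i>, with φ_0 = 1, φ_1 = x, φ_2 = x^2.
G =
  [2, 0, 2/3]
  [0, 2/3, 0]
  [2/3, 0, 2/5],
b = (-6, 22/15, -2).
Solving gives a_0 = -3, a_1 = 11/5, a_2 = 0, so
  g(x) = 11*x/5 - 3.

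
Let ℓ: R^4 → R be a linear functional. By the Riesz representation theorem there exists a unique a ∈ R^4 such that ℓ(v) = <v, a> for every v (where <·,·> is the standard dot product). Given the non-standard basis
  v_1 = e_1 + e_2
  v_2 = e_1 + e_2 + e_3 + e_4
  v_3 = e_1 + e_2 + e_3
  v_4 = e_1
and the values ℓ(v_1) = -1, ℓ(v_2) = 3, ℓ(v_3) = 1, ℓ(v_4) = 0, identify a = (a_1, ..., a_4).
a = (0, -1, 2, 2)

Write a = (a_1, ..., a_4) in the standard basis. For each basis vector v_i, ℓ(v_i) = <v_i, a> is a linear equation in the a_j's. Collect the n equations into a matrix system V a = ℓ, where row i of V is v_i (expressed in the standard basis). Since V is invertible (lower-triangular with 1s on the diagonal, up to permutation), solve by back-substitution:
  V =
[[1, 1, 0, 0],
 [1, 1, 1, 1],
 [1, 1, 1, 0],
 [1, 0, 0, 0]]
  V a = (-1, 3, 1, 0)
Solving gives a = (0, -1, 2, 2).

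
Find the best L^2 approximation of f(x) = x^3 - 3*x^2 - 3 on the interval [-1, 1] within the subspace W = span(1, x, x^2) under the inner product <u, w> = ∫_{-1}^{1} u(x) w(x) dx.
g(x) = -3*x^2 + 3*x/5 - 3

The best approximation g ∈ W is the orthogonal projection of f onto W. Writing g = a_0 + a_1 x + a_2 x^2, the coefficients solve the normal equations G · a = b where
  G_{ij} = <φ_i, φ_j> and b_i = <f, φ_i>, with φ_0 = 1, φ_1 = x, φ_2 = x^2.
G =
  [2, 0, 2/3]
  [0, 2/3, 0]
  [2/3, 0, 2/5],
b = (-8, 2/5, -16/5).
Solving gives a_0 = -3, a_1 = 3/5, a_2 = -3, so
  g(x) = -3*x^2 + 3*x/5 - 3.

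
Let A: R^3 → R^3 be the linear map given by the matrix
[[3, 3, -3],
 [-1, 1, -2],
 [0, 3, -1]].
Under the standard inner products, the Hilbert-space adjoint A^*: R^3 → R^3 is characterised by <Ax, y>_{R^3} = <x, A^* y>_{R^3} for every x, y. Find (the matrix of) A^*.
A^* = A^T =
[[3, -1, 0],
 [3, 1, 3],
 [-3, -2, -1]]

For real matrices with standard dot products, the defining identity <Ax, y> = <x, A^* y> gives (Ax)^T y = x^T (A^*) y, i.e. x^T A^T y = x^T (A^*) y. Since this holds for all x, y, we must have A^* = A^T. Therefore
A^* =
[[3, -1, 0],
 [3, 1, 3],
 [-3, -2, -1]].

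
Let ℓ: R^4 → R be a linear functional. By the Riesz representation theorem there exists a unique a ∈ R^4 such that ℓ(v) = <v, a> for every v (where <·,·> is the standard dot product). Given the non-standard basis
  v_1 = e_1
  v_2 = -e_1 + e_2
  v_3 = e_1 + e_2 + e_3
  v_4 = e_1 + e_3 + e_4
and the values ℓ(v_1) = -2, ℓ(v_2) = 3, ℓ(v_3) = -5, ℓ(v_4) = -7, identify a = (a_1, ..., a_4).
a = (-2, 1, -4, -1)

Write a = (a_1, ..., a_4) in the standard basis. For each basis vector v_i, ℓ(v_i) = <v_i, a> is a linear equation in the a_j's. Collect the n equations into a matrix system V a = ℓ, where row i of V is v_i (expressed in the standard basis). Since V is invertible (lower-triangular with 1s on the diagonal, up to permutation), solve by back-substitution:
  V =
[[1, 0, 0, 0],
 [-1, 1, 0, 0],
 [1, 1, 1, 0],
 [1, 0, 1, 1]]
  V a = (-2, 3, -5, -7)
Solving gives a = (-2, 1, -4, -1).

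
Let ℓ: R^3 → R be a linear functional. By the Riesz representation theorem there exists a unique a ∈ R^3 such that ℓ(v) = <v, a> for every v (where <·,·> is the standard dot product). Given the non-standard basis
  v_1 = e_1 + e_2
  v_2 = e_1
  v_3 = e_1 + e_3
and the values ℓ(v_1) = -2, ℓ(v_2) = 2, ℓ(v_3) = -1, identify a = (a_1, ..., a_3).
a = (2, -4, -3)

Write a = (a_1, ..., a_3) in the standard basis. For each basis vector v_i, ℓ(v_i) = <v_i, a> is a linear equation in the a_j's. Collect the n equations into a matrix system V a = ℓ, where row i of V is v_i (expressed in the standard basis). Since V is invertible (lower-triangular with 1s on the diagonal, up to permutation), solve by back-substitution:
  V =
[[1, 1, 0],
 [1, 0, 0],
 [1, 0, 1]]
  V a = (-2, 2, -1)
Solving gives a = (2, -4, -3).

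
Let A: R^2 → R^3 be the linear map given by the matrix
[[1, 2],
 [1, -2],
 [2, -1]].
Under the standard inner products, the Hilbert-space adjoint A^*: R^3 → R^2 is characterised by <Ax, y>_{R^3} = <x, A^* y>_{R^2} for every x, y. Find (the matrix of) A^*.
A^* = A^T =
[[1, 1, 2],
 [2, -2, -1]]

For real matrices with standard dot products, the defining identity <Ax, y> = <x, A^* y> gives (Ax)^T y = x^T (A^*) y, i.e. x^T A^T y = x^T (A^*) y. Since this holds for all x, y, we must have A^* = A^T. Therefore
A^* =
[[1, 1, 2],
 [2, -2, -1]].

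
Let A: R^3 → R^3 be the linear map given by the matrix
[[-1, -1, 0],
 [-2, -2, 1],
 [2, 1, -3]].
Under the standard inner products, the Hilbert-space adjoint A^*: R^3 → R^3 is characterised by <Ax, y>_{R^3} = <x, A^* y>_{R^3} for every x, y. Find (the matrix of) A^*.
A^* = A^T =
[[-1, -2, 2],
 [-1, -2, 1],
 [0, 1, -3]]

For real matrices with standard dot products, the defining identity <Ax, y> = <x, A^* y> gives (Ax)^T y = x^T (A^*) y, i.e. x^T A^T y = x^T (A^*) y. Since this holds for all x, y, we must have A^* = A^T. Therefore
A^* =
[[-1, -2, 2],
 [-1, -2, 1],
 [0, 1, -3]].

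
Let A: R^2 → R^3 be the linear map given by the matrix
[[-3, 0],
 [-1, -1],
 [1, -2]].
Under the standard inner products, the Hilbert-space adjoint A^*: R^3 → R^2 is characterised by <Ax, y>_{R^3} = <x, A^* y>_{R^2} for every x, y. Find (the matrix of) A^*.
A^* = A^T =
[[-3, -1, 1],
 [0, -1, -2]]

For real matrices with standard dot products, the defining identity <Ax, y> = <x, A^* y> gives (Ax)^T y = x^T (A^*) y, i.e. x^T A^T y = x^T (A^*) y. Since this holds for all x, y, we must have A^* = A^T. Therefore
A^* =
[[-3, -1, 1],
 [0, -1, -2]].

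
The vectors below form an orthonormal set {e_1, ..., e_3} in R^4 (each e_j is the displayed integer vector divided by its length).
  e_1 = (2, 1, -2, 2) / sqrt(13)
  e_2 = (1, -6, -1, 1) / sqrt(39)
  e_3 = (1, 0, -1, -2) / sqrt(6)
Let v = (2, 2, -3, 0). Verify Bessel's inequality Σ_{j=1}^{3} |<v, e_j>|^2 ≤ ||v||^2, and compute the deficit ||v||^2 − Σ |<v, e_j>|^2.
Σ |<v, e_j>|^2 = 33/2; ||v||^2 = 17; deficit = 1/2

Write each e_j = u_j / sqrt(<u_j, u_j>) where u_j is the displayed integer vector. Then <v, e_j> = <v, u_j> / sqrt(<u_j, u_j>), so |<v, e_j>|^2 = <v, u_j>^2 / <u_j, u_j>.
Coefficients: <v, e_1> = 12/sqrt(13), <v, e_2> = -7/sqrt(39), <v, e_3> = 5/sqrt(6).
Square and sum: Σ |<v, e_j>|^2 = 33/2.
Compute ||v||^2 = v·v = 17.
Deficit = 17 − 33/2 = 1/2 ≥ 0, confirming Bessel's inequality. (The deficit equals ||v − Σ <v,e_j> e_j||^2, the squared distance from v to span{e_j}.)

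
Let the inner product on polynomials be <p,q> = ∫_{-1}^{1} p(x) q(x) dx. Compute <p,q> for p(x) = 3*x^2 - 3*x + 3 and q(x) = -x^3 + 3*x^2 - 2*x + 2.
<p,q> = 154/5

Expand the product: p(x)·q(x) = -3*x^5 + 12*x^4 - 18*x^3 + 21*x^2 - 12*x + 6.
∫_{-1}^{1} of each monomial x^k gives [2/(k+1) if k even, 0 if k odd]. Integrating term-by-term (or equivalently evaluating the antiderivative F(x) = -x^6/2 + 12*x^5/5 - 9*x^4/2 + 7*x^3 - 6*x^2 + 6*x at the endpoints):
  F(1) − F(−1) = 22/5 − (-132/5) = 154/5.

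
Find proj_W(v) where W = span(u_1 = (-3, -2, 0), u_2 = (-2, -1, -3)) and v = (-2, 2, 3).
proj_W(v) = (-19/59, -61/118, 321/118)

Set up U = [u_1 | ... | u_2] ∈ R^(3×2). The projector onto W = col(U) is P = U (U^T U)^(-1) U^T.
Compute U^T U =
  [13, 8]
  [8, 14],
and U^T v = (2, -7).
Solve U^T U · c = U^T v for the coefficients: c = (42/59, -107/118). The projection is proj_W(v) = U c.
Check: (v - proj_W(v)) · u_1 = 0  (should be 0).
Check: (v - proj_W(v)) · u_2 = 0  (should be 0).
Result: proj_W(v) = (-19/59, -61/118, 321/118).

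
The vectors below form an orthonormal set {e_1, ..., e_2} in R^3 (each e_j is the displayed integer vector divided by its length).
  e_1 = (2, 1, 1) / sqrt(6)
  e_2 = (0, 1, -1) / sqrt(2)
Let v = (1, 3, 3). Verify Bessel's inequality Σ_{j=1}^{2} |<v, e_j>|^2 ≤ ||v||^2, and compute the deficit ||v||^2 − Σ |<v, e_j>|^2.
Σ |<v, e_j>|^2 = 32/3; ||v||^2 = 19; deficit = 25/3

Write each e_j = u_j / sqrt(<u_j, u_j>) where u_j is the displayed integer vector. Then <v, e_j> = <v, u_j> / sqrt(<u_j, u_j>), so |<v, e_j>|^2 = <v, u_j>^2 / <u_j, u_j>.
Coefficients: <v, e_1> = 8/sqrt(6), <v, e_2> = 0/sqrt(2).
Square and sum: Σ |<v, e_j>|^2 = 32/3.
Compute ||v||^2 = v·v = 19.
Deficit = 19 − 32/3 = 25/3 ≥ 0, confirming Bessel's inequality. (The deficit equals ||v − Σ <v,e_j> e_j||^2, the squared distance from v to span{e_j}.)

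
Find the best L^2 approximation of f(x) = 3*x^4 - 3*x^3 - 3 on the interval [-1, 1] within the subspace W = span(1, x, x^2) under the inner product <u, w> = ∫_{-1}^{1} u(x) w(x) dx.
g(x) = 18*x^2/7 - 9*x/5 - 114/35

The best approximation g ∈ W is the orthogonal projection of f onto W. Writing g = a_0 + a_1 x + a_2 x^2, the coefficients solve the normal equations G · a = b where
  G_{ij} = <φ_i, φ_j> and b_i = <f, φ_i>, with φ_0 = 1, φ_1 = x, φ_2 = x^2.
G =
  [2, 0, 2/3]
  [0, 2/3, 0]
  [2/3, 0, 2/5],
b = (-24/5, -6/5, -8/7).
Solving gives a_0 = -114/35, a_1 = -9/5, a_2 = 18/7, so
  g(x) = 18*x^2/7 - 9*x/5 - 114/35.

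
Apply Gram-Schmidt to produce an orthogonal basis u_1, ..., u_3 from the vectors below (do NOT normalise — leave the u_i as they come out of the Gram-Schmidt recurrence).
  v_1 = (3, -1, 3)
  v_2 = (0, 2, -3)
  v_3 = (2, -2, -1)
Orthogonal basis:
  u_1 = (3, -1, 3)
  u_2 = (33/19, 27/19, -24/19)
  u_3 = (5/7, -15/7, -10/7)

Apply the Gram-Schmidt recurrence
  u_1 = v_1
  u_i = v_i − Σ_{j<i} ((v_i · u_j) / (u_j · u_j)) · u_j.

Step by step this gives:
  u_1 = (3, -1, 3)
  u_2 = (33/19, 27/19, -24/19)
  u_3 = (5/7, -15/7, -10/7)

Orthogonality check:
  u_2 · u_1 = 0 (should be 0)
  u_3 · u_1 = 0 (should be 0)
  u_3 · u_2 = 0 (should be 0)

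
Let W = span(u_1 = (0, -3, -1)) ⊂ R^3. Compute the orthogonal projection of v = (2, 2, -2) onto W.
proj_W(v) = (0, 6/5, 2/5)

Set up U = [u_1 | ... | u_1] ∈ R^(3×1). The projector onto W = col(U) is P = U (U^T U)^(-1) U^T.
Compute U^T U =
  [10],
and U^T v = (-4).
Solve U^T U · c = U^T v for the coefficients: c = (-2/5). The projection is proj_W(v) = U c.
Check: (v - proj_W(v)) · u_1 = 0  (should be 0).
Result: proj_W(v) = (0, 6/5, 2/5).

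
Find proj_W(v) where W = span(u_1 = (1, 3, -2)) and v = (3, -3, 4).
proj_W(v) = (-1, -3, 2)

Set up U = [u_1 | ... | u_1] ∈ R^(3×1). The projector onto W = col(U) is P = U (U^T U)^(-1) U^T.
Compute U^T U =
  [14],
and U^T v = (-14).
Solve U^T U · c = U^T v for the coefficients: c = (-1). The projection is proj_W(v) = U c.
Check: (v - proj_W(v)) · u_1 = 0  (should be 0).
Result: proj_W(v) = (-1, -3, 2).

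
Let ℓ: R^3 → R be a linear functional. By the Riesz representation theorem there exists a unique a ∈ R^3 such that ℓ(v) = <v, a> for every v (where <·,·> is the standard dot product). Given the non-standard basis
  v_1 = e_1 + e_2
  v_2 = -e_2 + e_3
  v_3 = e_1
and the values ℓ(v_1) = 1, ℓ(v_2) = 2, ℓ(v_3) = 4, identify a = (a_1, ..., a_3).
a = (4, -3, -1)

Write a = (a_1, ..., a_3) in the standard basis. For each basis vector v_i, ℓ(v_i) = <v_i, a> is a linear equation in the a_j's. Collect the n equations into a matrix system V a = ℓ, where row i of V is v_i (expressed in the standard basis). Since V is invertible (lower-triangular with 1s on the diagonal, up to permutation), solve by back-substitution:
  V =
[[1, 1, 0],
 [0, -1, 1],
 [1, 0, 0]]
  V a = (1, 2, 4)
Solving gives a = (4, -3, -1).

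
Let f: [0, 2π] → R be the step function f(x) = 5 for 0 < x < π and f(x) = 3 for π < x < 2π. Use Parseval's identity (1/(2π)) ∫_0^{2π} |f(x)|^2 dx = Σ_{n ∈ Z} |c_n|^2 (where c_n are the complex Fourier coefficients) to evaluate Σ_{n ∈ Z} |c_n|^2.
Σ |c_n|^2 = 17

Parseval equates the L^2 energy of f (normalised by 1/(2π)) with the ℓ^2 sum of its Fourier coefficients: (1/(2π)) ∫_0^{2π} |f|^2 = Σ |c_n|^2.
Compute the left side: (1/(2π)) [∫_0^π 5^2 dx + ∫_π^{2π} 3^2 dx] = (1/(2π)) · (25π + 9π) = (25 + 9)/2 = 17.
So Σ_{n ∈ Z} |c_n|^2 = 17.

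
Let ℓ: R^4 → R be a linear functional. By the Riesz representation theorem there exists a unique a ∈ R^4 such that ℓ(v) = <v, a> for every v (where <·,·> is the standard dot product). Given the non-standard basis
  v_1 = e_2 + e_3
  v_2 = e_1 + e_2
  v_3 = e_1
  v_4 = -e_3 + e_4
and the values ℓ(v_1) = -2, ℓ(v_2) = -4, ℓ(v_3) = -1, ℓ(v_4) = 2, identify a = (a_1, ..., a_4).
a = (-1, -3, 1, 3)

Write a = (a_1, ..., a_4) in the standard basis. For each basis vector v_i, ℓ(v_i) = <v_i, a> is a linear equation in the a_j's. Collect the n equations into a matrix system V a = ℓ, where row i of V is v_i (expressed in the standard basis). Since V is invertible (lower-triangular with 1s on the diagonal, up to permutation), solve by back-substitution:
  V =
[[0, 1, 1, 0],
 [1, 1, 0, 0],
 [1, 0, 0, 0],
 [0, 0, -1, 1]]
  V a = (-2, -4, -1, 2)
Solving gives a = (-1, -3, 1, 3).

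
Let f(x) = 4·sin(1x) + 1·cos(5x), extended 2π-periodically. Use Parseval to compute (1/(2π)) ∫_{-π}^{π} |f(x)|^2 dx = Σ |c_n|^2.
Σ |c_n|^2 = 17/2

Expand |f|^2 and use orthogonality of {sin(nx), cos(mx)} on [-π, π]:
  ∫_{-π}^{π} sin(nx)^2 dx = π, ∫ cos(mx)^2 dx = π, and cross terms integrate to 0.
So ∫_{-π}^{π} f(x)^2 dx = 4^2 · π + 1^2 · π = (16 + 1)π.
Divide by 2π: (16 + 1)/2 = 17/2.
By Parseval, this equals Σ |c_n|^2.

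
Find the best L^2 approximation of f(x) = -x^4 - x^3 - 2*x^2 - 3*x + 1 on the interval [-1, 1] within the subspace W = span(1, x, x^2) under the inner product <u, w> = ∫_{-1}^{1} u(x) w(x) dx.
g(x) = -20*x^2/7 - 18*x/5 + 38/35

The best approximation g ∈ W is the orthogonal projection of f onto W. Writing g = a_0 + a_1 x + a_2 x^2, the coefficients solve the normal equations G · a = b where
  G_{ij} = <φ_i, φ_j> and b_i = <f, φ_i>, with φ_0 = 1, φ_1 = x, φ_2 = x^2.
G =
  [2, 0, 2/3]
  [0, 2/3, 0]
  [2/3, 0, 2/5],
b = (4/15, -12/5, -44/105).
Solving gives a_0 = 38/35, a_1 = -18/5, a_2 = -20/7, so
  g(x) = -20*x^2/7 - 18*x/5 + 38/35.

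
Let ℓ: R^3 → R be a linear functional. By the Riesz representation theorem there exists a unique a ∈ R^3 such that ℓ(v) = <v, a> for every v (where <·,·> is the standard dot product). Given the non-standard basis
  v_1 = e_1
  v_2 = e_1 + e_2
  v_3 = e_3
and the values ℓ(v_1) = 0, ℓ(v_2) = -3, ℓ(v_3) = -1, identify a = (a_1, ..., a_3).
a = (0, -3, -1)

Write a = (a_1, ..., a_3) in the standard basis. For each basis vector v_i, ℓ(v_i) = <v_i, a> is a linear equation in the a_j's. Collect the n equations into a matrix system V a = ℓ, where row i of V is v_i (expressed in the standard basis). Since V is invertible (lower-triangular with 1s on the diagonal, up to permutation), solve by back-substitution:
  V =
[[1, 0, 0],
 [1, 1, 0],
 [0, 0, 1]]
  V a = (0, -3, -1)
Solving gives a = (0, -3, -1).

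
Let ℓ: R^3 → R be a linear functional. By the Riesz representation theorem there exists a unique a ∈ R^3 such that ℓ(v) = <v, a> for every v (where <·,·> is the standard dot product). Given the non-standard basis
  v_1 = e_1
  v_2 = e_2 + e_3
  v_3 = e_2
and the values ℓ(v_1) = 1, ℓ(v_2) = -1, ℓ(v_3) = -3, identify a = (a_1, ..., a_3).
a = (1, -3, 2)

Write a = (a_1, ..., a_3) in the standard basis. For each basis vector v_i, ℓ(v_i) = <v_i, a> is a linear equation in the a_j's. Collect the n equations into a matrix system V a = ℓ, where row i of V is v_i (expressed in the standard basis). Since V is invertible (lower-triangular with 1s on the diagonal, up to permutation), solve by back-substitution:
  V =
[[1, 0, 0],
 [0, 1, 1],
 [0, 1, 0]]
  V a = (1, -1, -3)
Solving gives a = (1, -3, 2).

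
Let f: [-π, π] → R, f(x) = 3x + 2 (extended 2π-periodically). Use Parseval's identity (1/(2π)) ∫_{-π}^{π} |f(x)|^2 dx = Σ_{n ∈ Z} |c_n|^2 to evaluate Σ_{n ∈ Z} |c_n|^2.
Σ |c_n|^2 = 3π^2 + 4

Expand and integrate term by term over [-π, π]:
  ∫ (3x)^2 dx = 9·(2π^3/3); ∫ 2·3·(2)·x dx = 0 (odd integrand); ∫ 2^2 dx = 4·2π.
So (1/(2π)) ∫_{-π}^{π} (3x + 2)^2 dx = 9π^2/3 + 4 = 3π^2 + 4.
Parseval ⇒ Σ |c_n|^2 = 3π^2 + 4.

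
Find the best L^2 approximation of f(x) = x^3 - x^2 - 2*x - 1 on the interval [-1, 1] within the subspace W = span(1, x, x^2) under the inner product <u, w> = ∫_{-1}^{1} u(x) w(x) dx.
g(x) = -x^2 - 7*x/5 - 1

The best approximation g ∈ W is the orthogonal projection of f onto W. Writing g = a_0 + a_1 x + a_2 x^2, the coefficients solve the normal equations G · a = b where
  G_{ij} = <φ_i, φ_j> and b_i = <f, φ_i>, with φ_0 = 1, φ_1 = x, φ_2 = x^2.
G =
  [2, 0, 2/3]
  [0, 2/3, 0]
  [2/3, 0, 2/5],
b = (-8/3, -14/15, -16/15).
Solving gives a_0 = -1, a_1 = -7/5, a_2 = -1, so
  g(x) = -x^2 - 7*x/5 - 1.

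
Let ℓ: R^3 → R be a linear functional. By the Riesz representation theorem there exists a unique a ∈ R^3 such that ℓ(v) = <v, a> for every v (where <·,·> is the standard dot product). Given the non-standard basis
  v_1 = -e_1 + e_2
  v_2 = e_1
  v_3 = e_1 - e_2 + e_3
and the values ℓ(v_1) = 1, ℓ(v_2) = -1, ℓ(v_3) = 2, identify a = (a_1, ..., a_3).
a = (-1, 0, 3)

Write a = (a_1, ..., a_3) in the standard basis. For each basis vector v_i, ℓ(v_i) = <v_i, a> is a linear equation in the a_j's. Collect the n equations into a matrix system V a = ℓ, where row i of V is v_i (expressed in the standard basis). Since V is invertible (lower-triangular with 1s on the diagonal, up to permutation), solve by back-substitution:
  V =
[[-1, 1, 0],
 [1, 0, 0],
 [1, -1, 1]]
  V a = (1, -1, 2)
Solving gives a = (-1, 0, 3).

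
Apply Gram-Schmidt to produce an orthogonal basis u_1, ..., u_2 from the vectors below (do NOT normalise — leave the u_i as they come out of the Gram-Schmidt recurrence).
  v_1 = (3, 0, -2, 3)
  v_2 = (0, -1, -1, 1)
Orthogonal basis:
  u_1 = (3, 0, -2, 3)
  u_2 = (-15/22, -1, -6/11, 7/22)

Apply the Gram-Schmidt recurrence
  u_1 = v_1
  u_i = v_i − Σ_{j<i} ((v_i · u_j) / (u_j · u_j)) · u_j.

Step by step this gives:
  u_1 = (3, 0, -2, 3)
  u_2 = (-15/22, -1, -6/11, 7/22)

Orthogonality check:
  u_2 · u_1 = 0 (should be 0)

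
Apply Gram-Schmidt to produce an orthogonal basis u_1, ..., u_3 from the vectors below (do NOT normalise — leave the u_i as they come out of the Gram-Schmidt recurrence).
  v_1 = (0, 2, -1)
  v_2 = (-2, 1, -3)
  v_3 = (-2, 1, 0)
Orthogonal basis:
  u_1 = (0, 2, -1)
  u_2 = (-2, -1, -2)
  u_3 = (-4/3, 8/15, 16/15)

Apply the Gram-Schmidt recurrence
  u_1 = v_1
  u_i = v_i − Σ_{j<i} ((v_i · u_j) / (u_j · u_j)) · u_j.

Step by step this gives:
  u_1 = (0, 2, -1)
  u_2 = (-2, -1, -2)
  u_3 = (-4/3, 8/15, 16/15)

Orthogonality check:
  u_2 · u_1 = 0 (should be 0)
  u_3 · u_1 = 0 (should be 0)
  u_3 · u_2 = 0 (should be 0)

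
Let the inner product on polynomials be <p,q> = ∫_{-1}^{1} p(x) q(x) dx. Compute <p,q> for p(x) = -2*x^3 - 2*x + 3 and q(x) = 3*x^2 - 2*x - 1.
<p,q> = 64/15

Expand the product: p(x)·q(x) = -6*x^5 + 4*x^4 - 4*x^3 + 13*x^2 - 4*x - 3.
∫_{-1}^{1} of each monomial x^k gives [2/(k+1) if k even, 0 if k odd]. Integrating term-by-term (or equivalently evaluating the antiderivative F(x) = -x^6 + 4*x^5/5 - x^4 + 13*x^3/3 - 2*x^2 - 3*x at the endpoints):
  F(1) − F(−1) = -28/15 − (-92/15) = 64/15.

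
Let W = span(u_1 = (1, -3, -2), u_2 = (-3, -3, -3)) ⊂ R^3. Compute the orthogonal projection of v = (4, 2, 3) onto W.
proj_W(v) = (53/13, 29/13, 35/13)

Set up U = [u_1 | ... | u_2] ∈ R^(3×2). The projector onto W = col(U) is P = U (U^T U)^(-1) U^T.
Compute U^T U =
  [14, 12]
  [12, 27],
and U^T v = (-8, -27).
Solve U^T U · c = U^T v for the coefficients: c = (6/13, -47/39). The projection is proj_W(v) = U c.
Check: (v - proj_W(v)) · u_1 = 0  (should be 0).
Check: (v - proj_W(v)) · u_2 = 0  (should be 0).
Result: proj_W(v) = (53/13, 29/13, 35/13).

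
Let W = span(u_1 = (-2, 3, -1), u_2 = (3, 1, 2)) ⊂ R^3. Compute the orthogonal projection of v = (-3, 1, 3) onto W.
proj_W(v) = (-142/171, 224/171, -70/171)

Set up U = [u_1 | ... | u_2] ∈ R^(3×2). The projector onto W = col(U) is P = U (U^T U)^(-1) U^T.
Compute U^T U =
  [14, -5]
  [-5, 14],
and U^T v = (6, -2).
Solve U^T U · c = U^T v for the coefficients: c = (74/171, 2/171). The projection is proj_W(v) = U c.
Check: (v - proj_W(v)) · u_1 = 0  (should be 0).
Check: (v - proj_W(v)) · u_2 = 0  (should be 0).
Result: proj_W(v) = (-142/171, 224/171, -70/171).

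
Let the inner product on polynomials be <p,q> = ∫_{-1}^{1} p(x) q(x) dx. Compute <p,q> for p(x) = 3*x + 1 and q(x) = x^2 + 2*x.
<p,q> = 14/3

Expand the product: p(x)·q(x) = 3*x^3 + 7*x^2 + 2*x.
∫_{-1}^{1} of each monomial x^k gives [2/(k+1) if k even, 0 if k odd]. Integrating term-by-term (or equivalently evaluating the antiderivative F(x) = 3*x^4/4 + 7*x^3/3 + x^2 at the endpoints):
  F(1) − F(−1) = 49/12 − (-7/12) = 14/3.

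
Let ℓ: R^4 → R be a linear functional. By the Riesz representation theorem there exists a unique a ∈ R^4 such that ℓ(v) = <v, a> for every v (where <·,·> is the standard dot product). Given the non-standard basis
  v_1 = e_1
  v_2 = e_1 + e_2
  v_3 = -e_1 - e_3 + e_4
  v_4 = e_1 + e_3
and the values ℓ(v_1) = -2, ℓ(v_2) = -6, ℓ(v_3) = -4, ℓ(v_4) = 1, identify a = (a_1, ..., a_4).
a = (-2, -4, 3, -3)

Write a = (a_1, ..., a_4) in the standard basis. For each basis vector v_i, ℓ(v_i) = <v_i, a> is a linear equation in the a_j's. Collect the n equations into a matrix system V a = ℓ, where row i of V is v_i (expressed in the standard basis). Since V is invertible (lower-triangular with 1s on the diagonal, up to permutation), solve by back-substitution:
  V =
[[1, 0, 0, 0],
 [1, 1, 0, 0],
 [-1, 0, -1, 1],
 [1, 0, 1, 0]]
  V a = (-2, -6, -4, 1)
Solving gives a = (-2, -4, 3, -3).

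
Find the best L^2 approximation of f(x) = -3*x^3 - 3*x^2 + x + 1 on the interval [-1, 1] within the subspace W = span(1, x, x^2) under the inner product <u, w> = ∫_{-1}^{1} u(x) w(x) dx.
g(x) = -3*x^2 - 4*x/5 + 1

The best approximation g ∈ W is the orthogonal projection of f onto W. Writing g = a_0 + a_1 x + a_2 x^2, the coefficients solve the normal equations G · a = b where
  G_{ij} = <φ_i, φ_j> and b_i = <f, φ_i>, with φ_0 = 1, φ_1 = x, φ_2 = x^2.
G =
  [2, 0, 2/3]
  [0, 2/3, 0]
  [2/3, 0, 2/5],
b = (0, -8/15, -8/15).
Solving gives a_0 = 1, a_1 = -4/5, a_2 = -3, so
  g(x) = -3*x^2 - 4*x/5 + 1.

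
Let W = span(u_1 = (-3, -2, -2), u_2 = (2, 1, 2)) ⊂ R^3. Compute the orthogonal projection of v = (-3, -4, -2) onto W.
proj_W(v) = (-35/9, -28/9, -14/9)

Set up U = [u_1 | ... | u_2] ∈ R^(3×2). The projector onto W = col(U) is P = U (U^T U)^(-1) U^T.
Compute U^T U =
  [17, -12]
  [-12, 9],
and U^T v = (21, -14).
Solve U^T U · c = U^T v for the coefficients: c = (7/3, 14/9). The projection is proj_W(v) = U c.
Check: (v - proj_W(v)) · u_1 = 0  (should be 0).
Check: (v - proj_W(v)) · u_2 = 0  (should be 0).
Result: proj_W(v) = (-35/9, -28/9, -14/9).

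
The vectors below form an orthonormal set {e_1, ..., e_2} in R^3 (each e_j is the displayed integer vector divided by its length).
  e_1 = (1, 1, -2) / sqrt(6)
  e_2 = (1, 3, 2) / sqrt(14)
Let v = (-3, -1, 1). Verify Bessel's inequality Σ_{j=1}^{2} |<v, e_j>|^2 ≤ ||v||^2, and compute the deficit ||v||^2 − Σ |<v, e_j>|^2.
Σ |<v, e_j>|^2 = 50/7; ||v||^2 = 11; deficit = 27/7

Write each e_j = u_j / sqrt(<u_j, u_j>) where u_j is the displayed integer vector. Then <v, e_j> = <v, u_j> / sqrt(<u_j, u_j>), so |<v, e_j>|^2 = <v, u_j>^2 / <u_j, u_j>.
Coefficients: <v, e_1> = -6/sqrt(6), <v, e_2> = -4/sqrt(14).
Square and sum: Σ |<v, e_j>|^2 = 50/7.
Compute ||v||^2 = v·v = 11.
Deficit = 11 − 50/7 = 27/7 ≥ 0, confirming Bessel's inequality. (The deficit equals ||v − Σ <v,e_j> e_j||^2, the squared distance from v to span{e_j}.)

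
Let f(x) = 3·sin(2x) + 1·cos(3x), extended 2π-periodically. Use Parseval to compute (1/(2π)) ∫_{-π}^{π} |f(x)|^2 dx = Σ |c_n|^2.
Σ |c_n|^2 = 5

Expand |f|^2 and use orthogonality of {sin(nx), cos(mx)} on [-π, π]:
  ∫_{-π}^{π} sin(nx)^2 dx = π, ∫ cos(mx)^2 dx = π, and cross terms integrate to 0.
So ∫_{-π}^{π} f(x)^2 dx = 3^2 · π + 1^2 · π = (9 + 1)π.
Divide by 2π: (9 + 1)/2 = 5.
By Parseval, this equals Σ |c_n|^2.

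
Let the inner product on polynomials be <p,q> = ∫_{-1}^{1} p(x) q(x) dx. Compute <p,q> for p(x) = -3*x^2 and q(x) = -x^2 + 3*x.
<p,q> = 6/5

Expand the product: p(x)·q(x) = 3*x^4 - 9*x^3.
∫_{-1}^{1} of each monomial x^k gives [2/(k+1) if k even, 0 if k odd]. Integrating term-by-term (or equivalently evaluating the antiderivative F(x) = 3*x^5/5 - 9*x^4/4 at the endpoints):
  F(1) − F(−1) = -33/20 − (-57/20) = 6/5.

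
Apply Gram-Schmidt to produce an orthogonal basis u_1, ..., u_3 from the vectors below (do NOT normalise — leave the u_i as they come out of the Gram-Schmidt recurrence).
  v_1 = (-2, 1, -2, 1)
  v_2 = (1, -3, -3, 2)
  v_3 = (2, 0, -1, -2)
Orthogonal basis:
  u_1 = (-2, 1, -2, 1)
  u_2 = (8/5, -33/10, -12/5, 17/10)
  u_3 = (230/221, 161/221, -345/221, -23/13)

Apply the Gram-Schmidt recurrence
  u_1 = v_1
  u_i = v_i − Σ_{j<i} ((v_i · u_j) / (u_j · u_j)) · u_j.

Step by step this gives:
  u_1 = (-2, 1, -2, 1)
  u_2 = (8/5, -33/10, -12/5, 17/10)
  u_3 = (230/221, 161/221, -345/221, -23/13)

Orthogonality check:
  u_2 · u_1 = 0 (should be 0)
  u_3 · u_1 = 0 (should be 0)
  u_3 · u_2 = 0 (should be 0)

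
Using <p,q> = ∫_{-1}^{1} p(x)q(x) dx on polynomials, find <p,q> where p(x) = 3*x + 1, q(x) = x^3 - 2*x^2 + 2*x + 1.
<p,q> = 88/15

Expand the product: p(x)·q(x) = 3*x^4 - 5*x^3 + 4*x^2 + 5*x + 1.
∫_{-1}^{1} of each monomial x^k gives [2/(k+1) if k even, 0 if k odd]. Integrating term-by-term (or equivalently evaluating the antiderivative F(x) = 3*x^5/5 - 5*x^4/4 + 4*x^3/3 + 5*x^2/2 + x at the endpoints):
  F(1) − F(−1) = 251/60 − (-101/60) = 88/15.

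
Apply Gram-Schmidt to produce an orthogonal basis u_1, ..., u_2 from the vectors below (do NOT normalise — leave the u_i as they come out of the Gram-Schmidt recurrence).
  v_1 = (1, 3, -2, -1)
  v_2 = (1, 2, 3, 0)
Orthogonal basis:
  u_1 = (1, 3, -2, -1)
  u_2 = (14/15, 9/5, 47/15, 1/15)

Apply the Gram-Schmidt recurrence
  u_1 = v_1
  u_i = v_i − Σ_{j<i} ((v_i · u_j) / (u_j · u_j)) · u_j.

Step by step this gives:
  u_1 = (1, 3, -2, -1)
  u_2 = (14/15, 9/5, 47/15, 1/15)

Orthogonality check:
  u_2 · u_1 = 0 (should be 0)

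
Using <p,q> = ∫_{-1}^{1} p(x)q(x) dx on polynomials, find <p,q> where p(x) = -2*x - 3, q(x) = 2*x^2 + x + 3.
<p,q> = -70/3

Expand the product: p(x)·q(x) = -4*x^3 - 8*x^2 - 9*x - 9.
∫_{-1}^{1} of each monomial x^k gives [2/(k+1) if k even, 0 if k odd]. Integrating term-by-term (or equivalently evaluating the antiderivative F(x) = -x^4 - 8*x^3/3 - 9*x^2/2 - 9*x at the endpoints):
  F(1) − F(−1) = -103/6 − (37/6) = -70/3.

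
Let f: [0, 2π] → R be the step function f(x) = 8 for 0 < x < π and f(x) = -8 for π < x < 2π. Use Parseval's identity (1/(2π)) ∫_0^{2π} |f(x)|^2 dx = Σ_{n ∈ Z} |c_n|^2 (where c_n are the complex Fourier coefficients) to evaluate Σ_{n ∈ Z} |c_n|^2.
Σ |c_n|^2 = 64

Parseval equates the L^2 energy of f (normalised by 1/(2π)) with the ℓ^2 sum of its Fourier coefficients: (1/(2π)) ∫_0^{2π} |f|^2 = Σ |c_n|^2.
Compute the left side: (1/(2π)) [∫_0^π 8^2 dx + ∫_π^{2π} (-8)^2 dx] = (1/(2π)) · (64π + 64π) = (64 + 64)/2 = 64.
So Σ_{n ∈ Z} |c_n|^2 = 64.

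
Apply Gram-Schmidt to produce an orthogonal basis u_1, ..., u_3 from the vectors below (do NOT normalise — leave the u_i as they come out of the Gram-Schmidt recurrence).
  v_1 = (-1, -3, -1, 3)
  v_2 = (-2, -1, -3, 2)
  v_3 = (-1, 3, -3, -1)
Orthogonal basis:
  u_1 = (-1, -3, -1, 3)
  u_2 = (-13/10, 11/10, -23/10, -1/10)
  u_3 = (18/41, 10/41, -6/41, 14/41)

Apply the Gram-Schmidt recurrence
  u_1 = v_1
  u_i = v_i − Σ_{j<i} ((v_i · u_j) / (u_j · u_j)) · u_j.

Step by step this gives:
  u_1 = (-1, -3, -1, 3)
  u_2 = (-13/10, 11/10, -23/10, -1/10)
  u_3 = (18/41, 10/41, -6/41, 14/41)

Orthogonality check:
  u_2 · u_1 = 0 (should be 0)
  u_3 · u_1 = 0 (should be 0)
  u_3 · u_2 = 0 (should be 0)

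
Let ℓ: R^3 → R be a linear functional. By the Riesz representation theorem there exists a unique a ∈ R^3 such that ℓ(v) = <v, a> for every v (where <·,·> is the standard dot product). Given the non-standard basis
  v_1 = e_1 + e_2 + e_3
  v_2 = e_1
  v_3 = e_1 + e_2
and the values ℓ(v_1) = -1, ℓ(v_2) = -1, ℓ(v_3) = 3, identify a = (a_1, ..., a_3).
a = (-1, 4, -4)

Write a = (a_1, ..., a_3) in the standard basis. For each basis vector v_i, ℓ(v_i) = <v_i, a> is a linear equation in the a_j's. Collect the n equations into a matrix system V a = ℓ, where row i of V is v_i (expressed in the standard basis). Since V is invertible (lower-triangular with 1s on the diagonal, up to permutation), solve by back-substitution:
  V =
[[1, 1, 1],
 [1, 0, 0],
 [1, 1, 0]]
  V a = (-1, -1, 3)
Solving gives a = (-1, 4, -4).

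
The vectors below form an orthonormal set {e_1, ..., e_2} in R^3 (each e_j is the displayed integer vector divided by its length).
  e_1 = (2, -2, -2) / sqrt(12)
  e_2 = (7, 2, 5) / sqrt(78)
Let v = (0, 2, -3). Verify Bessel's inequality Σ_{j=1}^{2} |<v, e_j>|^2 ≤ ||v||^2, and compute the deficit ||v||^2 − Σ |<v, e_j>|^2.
Σ |<v, e_j>|^2 = 49/26; ||v||^2 = 13; deficit = 289/26

Write each e_j = u_j / sqrt(<u_j, u_j>) where u_j is the displayed integer vector. Then <v, e_j> = <v, u_j> / sqrt(<u_j, u_j>), so |<v, e_j>|^2 = <v, u_j>^2 / <u_j, u_j>.
Coefficients: <v, e_1> = 2/sqrt(12), <v, e_2> = -11/sqrt(78).
Square and sum: Σ |<v, e_j>|^2 = 49/26.
Compute ||v||^2 = v·v = 13.
Deficit = 13 − 49/26 = 289/26 ≥ 0, confirming Bessel's inequality. (The deficit equals ||v − Σ <v,e_j> e_j||^2, the squared distance from v to span{e_j}.)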